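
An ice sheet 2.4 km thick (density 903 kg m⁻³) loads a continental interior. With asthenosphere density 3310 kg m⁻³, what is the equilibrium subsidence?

0.655 km

Balancing pressure at the compensation depth: the ice load ρ_ice t is balanced by mantle displaced below, ρ_m s.
s = t ρ_ice / ρ_m = 2.4 km × 903/3310 = 0.655 km.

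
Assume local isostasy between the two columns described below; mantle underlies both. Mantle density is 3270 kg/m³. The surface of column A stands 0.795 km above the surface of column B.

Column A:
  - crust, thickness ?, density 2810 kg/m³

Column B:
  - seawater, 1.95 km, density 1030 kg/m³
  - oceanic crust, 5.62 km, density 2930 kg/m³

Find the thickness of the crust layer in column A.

Take the compensation level at the base of the deeper column (depth z_c below the surface of column A) and equate Σ ρ_i t_i down to z_c; mantle fills any gap and the z_c terms cancel.
Column A: x×2810 + (z_c − 0 − x)×3270
Column B: 0.795×0 + 1.95×1030 + 5.62×2930 + (z_c − 0.795 − 7.57)×3270
The z_c×3270 term appears on both sides and cancels. Collect the known terms of each column as K = Σ(ρt)_known − 3270 × (depth of known layers): K_A = 0 − 3270×0 = 0; K_B = 18475.1 − 3270×(0.795 + 7.57) = −8878.45.
Balance: K_A − x×(3270 − 2810) = K_B, so x = (K_A − K_B)/(3270 − 2810) = 8878.45/460 = 19.3 km.

19.3 km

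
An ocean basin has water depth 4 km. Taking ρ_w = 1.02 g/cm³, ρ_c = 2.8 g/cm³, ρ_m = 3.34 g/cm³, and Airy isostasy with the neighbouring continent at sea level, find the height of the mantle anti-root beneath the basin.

In Airy isostatic equilibrium: replacing crust with seawater at the top is compensated by replacing crust with mantle at the base: d (ρ_c − ρ_w) = a (ρ_m − ρ_c).
a = d (ρ_c − ρ_w)/(ρ_m − ρ_c) = 4 km × 1.78/0.54 = 13.2 km.

13.2 km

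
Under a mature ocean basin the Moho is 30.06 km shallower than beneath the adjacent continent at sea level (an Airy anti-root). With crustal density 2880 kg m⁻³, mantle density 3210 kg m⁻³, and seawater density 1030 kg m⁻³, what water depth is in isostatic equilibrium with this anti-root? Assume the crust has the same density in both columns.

Replacing a thickness d of crust by seawater at the top must be balanced by replacing crust with mantle at the base: d (ρ_c − ρ_w) = a (ρ_m − ρ_c).
d = a (ρ_m − ρ_c)/(ρ_c − ρ_w) = 30.06 km × 330/1850 = 5.36 km.

5.36 km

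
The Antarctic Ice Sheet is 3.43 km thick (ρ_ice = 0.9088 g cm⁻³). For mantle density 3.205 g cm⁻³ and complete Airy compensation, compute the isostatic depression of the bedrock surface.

In Airy isostatic equilibrium: the ice load ρ_ice t is balanced by mantle displaced below, ρ_m s.
s = t ρ_ice / ρ_m = 3.43 km × 0.9088/3.205 = 0.973 km.

0.973 km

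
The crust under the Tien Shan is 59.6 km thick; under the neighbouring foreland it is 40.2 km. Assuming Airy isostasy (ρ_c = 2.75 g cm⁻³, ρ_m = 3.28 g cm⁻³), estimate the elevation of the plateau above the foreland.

3.13 km

Excess crust Δ = 59.6 km − 40.2 km = 19.4 km, split between elevation h and root r with h + r = Δ.
Airy balance ρ_c h = (ρ_m − ρ_c) r gives r = h ρ_c/(ρ_m − ρ_c), so h (1 + ρ_c/(ρ_m − ρ_c)) = Δ, i.e. h = Δ (ρ_m − ρ_c)/ρ_m.
h = 19.4 km × 0.53/3.28 = 3.13 km.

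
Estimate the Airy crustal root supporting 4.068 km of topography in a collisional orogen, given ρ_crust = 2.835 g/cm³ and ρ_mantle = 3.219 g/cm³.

By Archimedes' principle applied to the lithosphere: the weight of the topography is balanced by the buoyancy of the root, ρ_c h = (ρ_m − ρ_c) r.
r = h · ρ_c / (ρ_m − ρ_c) = 4.068 km × 2.835 / (3.219 − 2.835) = 30 km.

30 km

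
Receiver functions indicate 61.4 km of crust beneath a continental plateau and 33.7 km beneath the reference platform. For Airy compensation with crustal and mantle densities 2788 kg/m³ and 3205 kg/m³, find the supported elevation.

3.6 km

Excess crust Δ = 61.4 km − 33.7 km = 27.7 km, split between elevation h and root r with h + r = Δ.
Airy balance ρ_c h = (ρ_m − ρ_c) r gives r = h ρ_c/(ρ_m − ρ_c), so h (1 + ρ_c/(ρ_m − ρ_c)) = Δ, i.e. h = Δ (ρ_m − ρ_c)/ρ_m.
h = 27.7 km × 417/3205 = 3.6 km.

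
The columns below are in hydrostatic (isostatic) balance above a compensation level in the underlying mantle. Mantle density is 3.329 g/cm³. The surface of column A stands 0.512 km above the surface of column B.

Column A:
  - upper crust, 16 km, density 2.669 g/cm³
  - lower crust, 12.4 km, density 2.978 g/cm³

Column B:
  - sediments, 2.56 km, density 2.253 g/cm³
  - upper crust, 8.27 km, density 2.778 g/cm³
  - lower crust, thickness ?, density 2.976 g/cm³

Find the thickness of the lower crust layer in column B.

16.7 km

Take the compensation level at the base of the deeper column (depth z_c below the surface of column A) and equate Σ ρ_i t_i down to z_c; mantle fills any gap and the z_c terms cancel.
Column A: 16×2.669 + 12.4×2.978 + (z_c − 28.4)×3.329
Column B: 0.512×0 + 2.56×2.253 + 8.27×2.778 + x×2.976 + (z_c − 0.512 − 10.83 − x)×3.329
The z_c×3.329 term appears on both sides and cancels. Collect the known terms of each column as K = Σ(ρt)_known − 3.329 × (depth of known layers): K_A = 79.6312 − 3.329×28.4 = −14.9124; K_B = 28.74174 − 3.329×(0.512 + 10.83) = −9.015778.
Balance: K_A = K_B − x×(3.329 − 2.976), so x = (K_B − K_A)/(3.329 − 2.976) = 5.89662/0.353 = 16.7 km.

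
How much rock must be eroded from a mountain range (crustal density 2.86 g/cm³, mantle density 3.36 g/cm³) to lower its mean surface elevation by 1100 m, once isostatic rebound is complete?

7390 m

Net drop Δ = e − u = e − e ρ_c/ρ_m = e (ρ_m − ρ_c)/ρ_m.
e = Δ ρ_m/(ρ_m − ρ_c) = 1100 m × 3.36/0.5 = 7390 m.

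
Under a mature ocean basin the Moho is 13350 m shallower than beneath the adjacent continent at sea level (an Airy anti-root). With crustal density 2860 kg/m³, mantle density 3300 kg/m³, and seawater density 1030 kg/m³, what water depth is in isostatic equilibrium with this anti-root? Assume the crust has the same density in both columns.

Replacing a thickness d of crust by seawater at the top must be balanced by replacing crust with mantle at the base: d (ρ_c − ρ_w) = a (ρ_m − ρ_c).
d = a (ρ_m − ρ_c)/(ρ_c − ρ_w) = 13350 m × 440/1830 = 3210 m.

3210 m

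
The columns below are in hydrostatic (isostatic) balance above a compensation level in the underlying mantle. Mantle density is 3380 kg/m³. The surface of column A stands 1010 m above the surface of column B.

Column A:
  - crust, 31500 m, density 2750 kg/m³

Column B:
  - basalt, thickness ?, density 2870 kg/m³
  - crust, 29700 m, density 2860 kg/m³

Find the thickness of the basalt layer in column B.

1940 m

Take the compensation level at the base of the deeper column (depth z_c below the surface of column A) and equate Σ ρ_i t_i down to z_c; mantle fills any gap and the z_c terms cancel.
Column A: 31500×2750 + (z_c − 31500)×3380
Column B: 1010×0 + x×2870 + 29700×2860 + (z_c − 1010 − 29700 − x)×3380
The z_c×3380 term appears on both sides and cancels. Collect the known terms of each column as K = Σ(ρt)_known − 3380 × (depth of known layers): K_A = 86625000 − 3380×31500 = −19845000; K_B = 84942000 − 3380×(1010 + 29700) = −18857800.
Balance: K_A = K_B − x×(3380 − 2870), so x = (K_B − K_A)/(3380 − 2870) = 987200/510 = 1940 m.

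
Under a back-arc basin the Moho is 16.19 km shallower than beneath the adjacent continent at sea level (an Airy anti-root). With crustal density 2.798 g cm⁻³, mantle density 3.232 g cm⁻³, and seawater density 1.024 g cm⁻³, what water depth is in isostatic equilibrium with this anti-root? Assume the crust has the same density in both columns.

Replacing a thickness d of crust by seawater at the top must be balanced by replacing crust with mantle at the base: d (ρ_c − ρ_w) = a (ρ_m − ρ_c).
d = a (ρ_m − ρ_c)/(ρ_c − ρ_w) = 16.19 km × 0.434/1.774 = 3.96 km.

3.96 km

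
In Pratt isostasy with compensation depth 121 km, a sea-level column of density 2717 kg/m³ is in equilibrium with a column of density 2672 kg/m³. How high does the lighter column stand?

ρ_ref D = ρ (D + h) → h = D (ρ_ref − ρ)/ρ.
h = 121 km × (2717 − 2672)/2672 = 2.04 km.

2.04 km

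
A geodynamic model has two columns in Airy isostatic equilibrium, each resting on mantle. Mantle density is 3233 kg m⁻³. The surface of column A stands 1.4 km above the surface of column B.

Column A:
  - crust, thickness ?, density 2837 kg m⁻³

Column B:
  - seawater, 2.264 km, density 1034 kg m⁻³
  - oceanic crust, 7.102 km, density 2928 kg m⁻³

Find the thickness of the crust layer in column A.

Take the compensation level at the base of the deeper column (depth z_c below the surface of column A) and equate Σ ρ_i t_i down to z_c; mantle fills any gap and the z_c terms cancel.
Column A: x×2837 + (z_c − 0 − x)×3233
Column B: 1.4×0 + 2.264×1034 + 7.102×2928 + (z_c − 1.4 − 9.366)×3233
The z_c×3233 term appears on both sides and cancels. Collect the known terms of each column as K = Σ(ρt)_known − 3233 × (depth of known layers): K_A = 0 − 3233×0 = 0; K_B = 23135.632 − 3233×(1.4 + 9.366) = −11670.846.
Balance: K_A − x×(3233 − 2837) = K_B, so x = (K_A − K_B)/(3233 − 2837) = 11670.8/396 = 29.5 km.

29.5 km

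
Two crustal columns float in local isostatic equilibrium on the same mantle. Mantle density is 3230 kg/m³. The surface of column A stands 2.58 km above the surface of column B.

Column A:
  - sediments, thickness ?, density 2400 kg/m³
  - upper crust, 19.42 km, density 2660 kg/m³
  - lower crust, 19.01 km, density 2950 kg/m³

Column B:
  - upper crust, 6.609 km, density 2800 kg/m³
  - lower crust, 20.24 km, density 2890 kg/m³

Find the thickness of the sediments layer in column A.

2.01 km

Take the compensation level at the base of the deeper column (depth z_c below the surface of column A) and equate Σ ρ_i t_i down to z_c; mantle fills any gap and the z_c terms cancel.
Column A: x×2400 + 19.42×2660 + 19.01×2950 + (z_c − 38.43 − x)×3230
Column B: 2.58×0 + 6.609×2800 + 20.24×2890 + (z_c − 2.58 − 26.849)×3230
The z_c×3230 term appears on both sides and cancels. Collect the known terms of each column as K = Σ(ρt)_known − 3230 × (depth of known layers): K_A = 107736.7 − 3230×38.43 = −16392.2; K_B = 76998.8 − 3230×(2.58 + 26.849) = −18056.87.
Balance: K_A − x×(3230 − 2400) = K_B, so x = (K_A − K_B)/(3230 − 2400) = 1664.67/830 = 2.01 km.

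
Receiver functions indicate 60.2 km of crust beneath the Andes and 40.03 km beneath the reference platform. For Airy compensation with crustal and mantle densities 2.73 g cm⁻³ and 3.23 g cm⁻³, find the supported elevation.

Excess crust Δ = 60.2 km − 40.03 km = 20.17 km, split between elevation h and root r with h + r = Δ.
Airy balance ρ_c h = (ρ_m − ρ_c) r gives r = h ρ_c/(ρ_m − ρ_c), so h (1 + ρ_c/(ρ_m − ρ_c)) = Δ, i.e. h = Δ (ρ_m − ρ_c)/ρ_m.
h = 20.17 km × 0.5/3.23 = 3.12 km.

3.12 km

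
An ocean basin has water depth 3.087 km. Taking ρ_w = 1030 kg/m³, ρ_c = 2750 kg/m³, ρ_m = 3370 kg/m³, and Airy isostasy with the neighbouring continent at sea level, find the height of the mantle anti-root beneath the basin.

8.56 km

Equating mass per unit area of the two columns: replacing crust with seawater at the top is compensated by replacing crust with mantle at the base: d (ρ_c − ρ_w) = a (ρ_m − ρ_c).
a = d (ρ_c − ρ_w)/(ρ_m − ρ_c) = 3.087 km × 1720/620 = 8.56 km.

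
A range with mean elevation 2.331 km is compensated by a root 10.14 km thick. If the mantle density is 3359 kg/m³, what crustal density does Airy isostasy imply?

2730 kg/m³

ρ_c h = (ρ_m − ρ_c) r → ρ_c (h + r) = ρ_m r → ρ_c = ρ_m r / (h + r).
ρ_c = 3359 × 10.14 km / (2.331 km + 10.14 km) = 2730 kg/m³.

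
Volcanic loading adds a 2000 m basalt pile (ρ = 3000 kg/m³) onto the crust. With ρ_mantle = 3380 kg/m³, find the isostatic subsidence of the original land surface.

1780 m

Subaerial loading: s = t ρ_load / ρ_m.
s = 2000 m × 3000/3380 = 1780 m.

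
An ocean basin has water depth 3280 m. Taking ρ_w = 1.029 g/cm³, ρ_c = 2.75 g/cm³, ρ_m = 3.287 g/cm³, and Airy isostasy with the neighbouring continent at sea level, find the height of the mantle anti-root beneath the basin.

10500 m

For local isostatic compensation: replacing crust with seawater at the top is compensated by replacing crust with mantle at the base: d (ρ_c − ρ_w) = a (ρ_m − ρ_c).
a = d (ρ_c − ρ_w)/(ρ_m − ρ_c) = 3280 m × 1.721/0.537 = 10500 m.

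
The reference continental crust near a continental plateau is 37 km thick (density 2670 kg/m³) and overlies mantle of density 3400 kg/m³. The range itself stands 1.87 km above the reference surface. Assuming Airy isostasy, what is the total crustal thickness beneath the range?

Root depth r = h ρ_c / (ρ_m − ρ_c) = 1.87 km × 2670 / 730 = 6.84 km.
Total thickness = T + h + r = 37 km + 1.87 km + 6.84 km = 45.7 km.

45.7 km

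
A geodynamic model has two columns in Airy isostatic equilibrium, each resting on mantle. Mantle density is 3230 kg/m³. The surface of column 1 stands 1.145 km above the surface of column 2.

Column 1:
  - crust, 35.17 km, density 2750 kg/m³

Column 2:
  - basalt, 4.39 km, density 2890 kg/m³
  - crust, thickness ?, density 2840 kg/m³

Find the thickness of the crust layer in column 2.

Take the compensation level at the base of the deeper column (depth z_c below the surface of column 1) and equate Σ ρ_i t_i down to z_c; mantle fills any gap and the z_c terms cancel.
Column 1: 35.17×2750 + (z_c − 35.17)×3230
Column 2: 1.145×0 + 4.39×2890 + x×2840 + (z_c − 1.145 − 4.39 − x)×3230
The z_c×3230 term appears on both sides and cancels. Collect the known terms of each column as K = Σ(ρt)_known − 3230 × (depth of known layers): K_1 = 96717.5 − 3230×35.17 = −16881.6; K_2 = 12687.1 − 3230×(1.145 + 4.39) = −5190.95.
Balance: K_1 = K_2 − x×(3230 − 2840), so x = (K_2 − K_1)/(3230 − 2840) = 11690.6/390 = 30 km.

30 km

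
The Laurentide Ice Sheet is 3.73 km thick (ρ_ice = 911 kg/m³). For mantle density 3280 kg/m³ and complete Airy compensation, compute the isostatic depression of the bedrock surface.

Isostatic balance requires: the ice load ρ_ice t is balanced by mantle displaced below, ρ_m s.
s = t ρ_ice / ρ_m = 3.73 km × 911/3280 = 1.04 km.

1.04 km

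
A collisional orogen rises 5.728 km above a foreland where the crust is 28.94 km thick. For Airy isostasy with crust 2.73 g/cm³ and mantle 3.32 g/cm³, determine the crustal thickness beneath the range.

Root depth r = h ρ_c / (ρ_m − ρ_c) = 5.728 km × 2.73 / 0.59 = 26.5 km.
Total thickness = T + h + r = 28.94 km + 5.728 km + 26.5 km = 61.2 km.

61.2 km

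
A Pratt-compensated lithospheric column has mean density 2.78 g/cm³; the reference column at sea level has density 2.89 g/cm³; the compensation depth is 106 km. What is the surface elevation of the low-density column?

4.19 km

ρ_ref D = ρ (D + h) → h = D (ρ_ref − ρ)/ρ.
h = 106 km × (2.89 − 2.78)/2.78 = 4.19 km.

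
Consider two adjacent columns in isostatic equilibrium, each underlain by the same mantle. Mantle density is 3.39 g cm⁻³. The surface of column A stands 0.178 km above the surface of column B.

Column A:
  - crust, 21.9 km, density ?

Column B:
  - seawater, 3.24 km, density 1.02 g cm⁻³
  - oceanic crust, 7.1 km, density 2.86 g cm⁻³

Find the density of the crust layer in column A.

Take the compensation level at the base of the deeper column (depth z_c below the surface of column A) and equate Σ ρ_i t_i down to z_c; mantle fills any gap and the z_c terms cancel.
Column A: 21.9×ρ + (z_c − 21.9)×3.39
Column B: 0.178×0 + 3.24×1.02 + 7.1×2.86 + (z_c − 0.178 − 10.34)×3.39
The z_c×3.39 term appears on both sides and cancels. Collect the known terms of each column as K = Σ(ρt)_known − 3.39 × (depth of known layers): K_A = 0 − 3.39×21.9 = −74.241; K_B = 23.6108 − 3.39×(0.178 + 10.34) = −12.04522.
Balance: K_A + 21.9×ρ = K_B, so ρ = (K_B − K_A)/21.9 = 62.1958/21.9 = 2.84 g cm⁻³.

2.84 g cm⁻³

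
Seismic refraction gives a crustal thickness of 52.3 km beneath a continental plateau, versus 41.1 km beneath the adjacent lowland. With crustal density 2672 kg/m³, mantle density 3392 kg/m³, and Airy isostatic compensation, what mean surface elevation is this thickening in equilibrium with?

2.38 km

Excess crust Δ = 52.3 km − 41.1 km = 11.2 km, split between elevation h and root r with h + r = Δ.
Airy balance ρ_c h = (ρ_m − ρ_c) r gives r = h ρ_c/(ρ_m − ρ_c), so h (1 + ρ_c/(ρ_m − ρ_c)) = Δ, i.e. h = Δ (ρ_m − ρ_c)/ρ_m.
h = 11.2 km × 720/3392 = 2.38 km.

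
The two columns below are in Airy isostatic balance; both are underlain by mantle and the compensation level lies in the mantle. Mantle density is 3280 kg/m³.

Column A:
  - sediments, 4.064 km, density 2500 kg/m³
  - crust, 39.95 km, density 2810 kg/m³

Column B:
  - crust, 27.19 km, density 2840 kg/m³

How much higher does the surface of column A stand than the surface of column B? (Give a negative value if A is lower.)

3.04 km

For any compensation level in the mantle, the mantle terms cancel and isostasy reduces to e = (Σt_A − Σt_B) − (Σ(ρt)_A − Σ(ρt)_B) / ρ_m.
Σt_A = 44.014 km; Σt_B = 27.19 km; Σ(ρt)_A = 122419.5; Σ(ρt)_B = 77219.6 (in km·kg/m³).
e = (44.014 − 27.19) − (122419.5 − 77219.6) / 3280 = 3.04 km.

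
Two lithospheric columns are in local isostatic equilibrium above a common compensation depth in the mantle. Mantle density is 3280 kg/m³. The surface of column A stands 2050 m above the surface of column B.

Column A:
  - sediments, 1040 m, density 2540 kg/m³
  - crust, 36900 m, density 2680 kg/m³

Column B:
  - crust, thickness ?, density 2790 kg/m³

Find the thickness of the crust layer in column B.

Take the compensation level at the base of the deeper column (depth z_c below the surface of column A) and equate Σ ρ_i t_i down to z_c; mantle fills any gap and the z_c terms cancel.
Column A: 1040×2540 + 36900×2680 + (z_c − 37940)×3280
Column B: 2050×0 + x×2790 + (z_c − 2050 − 0 − x)×3280
The z_c×3280 term appears on both sides and cancels. Collect the known terms of each column as K = Σ(ρt)_known − 3280 × (depth of known layers): K_A = 101533600 − 3280×37940 = −22909600; K_B = 0 − 3280×(2050 + 0) = −6724000.
Balance: K_A = K_B − x×(3280 − 2790), so x = (K_B − K_A)/(3280 − 2790) = 16185600/490 = 33000 m.

33000 m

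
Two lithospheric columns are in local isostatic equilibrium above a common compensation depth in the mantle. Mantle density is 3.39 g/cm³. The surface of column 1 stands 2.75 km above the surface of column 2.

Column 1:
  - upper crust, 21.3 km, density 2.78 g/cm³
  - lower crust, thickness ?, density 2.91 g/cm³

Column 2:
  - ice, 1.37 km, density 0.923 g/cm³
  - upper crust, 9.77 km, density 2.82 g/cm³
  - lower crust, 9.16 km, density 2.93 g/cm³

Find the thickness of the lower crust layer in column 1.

19.8 km

Take the compensation level at the base of the deeper column (depth z_c below the surface of column 1) and equate Σ ρ_i t_i down to z_c; mantle fills any gap and the z_c terms cancel.
Column 1: 21.3×2.78 + x×2.91 + (z_c − 21.3 − x)×3.39
Column 2: 2.75×0 + 1.37×0.923 + 9.77×2.82 + 9.16×2.93 + (z_c − 2.75 − 20.3)×3.39
The z_c×3.39 term appears on both sides and cancels. Collect the known terms of each column as K = Σ(ρt)_known − 3.39 × (depth of known layers): K_1 = 59.214 − 3.39×21.3 = −12.993; K_2 = 55.65471 − 3.39×(2.75 + 20.3) = −22.48479.
Balance: K_1 − x×(3.39 − 2.91) = K_2, so x = (K_1 − K_2)/(3.39 − 2.91) = 9.49179/0.48 = 19.8 km.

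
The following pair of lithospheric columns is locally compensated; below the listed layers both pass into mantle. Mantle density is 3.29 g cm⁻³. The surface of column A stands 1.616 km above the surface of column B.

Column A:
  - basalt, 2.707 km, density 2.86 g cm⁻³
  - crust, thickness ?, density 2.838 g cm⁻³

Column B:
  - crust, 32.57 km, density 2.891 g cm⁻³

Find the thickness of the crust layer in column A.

37.9 km

Take the compensation level at the base of the deeper column (depth z_c below the surface of column A) and equate Σ ρ_i t_i down to z_c; mantle fills any gap and the z_c terms cancel.
Column A: 2.707×2.86 + x×2.838 + (z_c − 2.707 − x)×3.29
Column B: 1.616×0 + 32.57×2.891 + (z_c − 1.616 − 32.57)×3.29
The z_c×3.29 term appears on both sides and cancels. Collect the known terms of each column as K = Σ(ρt)_known − 3.29 × (depth of known layers): K_A = 7.74202 − 3.29×2.707 = −1.16401; K_B = 94.15987 − 3.29×(1.616 + 32.57) = −18.31207.
Balance: K_A − x×(3.29 − 2.838) = K_B, so x = (K_A − K_B)/(3.29 − 2.838) = 17.1481/0.452 = 37.9 km.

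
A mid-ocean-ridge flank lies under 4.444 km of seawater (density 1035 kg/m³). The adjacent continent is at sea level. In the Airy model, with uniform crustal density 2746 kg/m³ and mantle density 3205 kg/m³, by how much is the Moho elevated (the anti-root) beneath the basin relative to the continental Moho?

By Archimedes' principle applied to the lithosphere: replacing crust with seawater at the top is compensated by replacing crust with mantle at the base: d (ρ_c − ρ_w) = a (ρ_m − ρ_c).
a = d (ρ_c − ρ_w)/(ρ_m − ρ_c) = 4.444 km × 1711/459 = 16.6 km.

16.6 km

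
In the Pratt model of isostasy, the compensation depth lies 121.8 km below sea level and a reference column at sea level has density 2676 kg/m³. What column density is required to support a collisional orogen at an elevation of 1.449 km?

Pratt balance: ρ_ref D = ρ (D + h).
ρ = ρ_ref D/(D + h) = 2676 × 121.8 km/(121.8 km + 1.449 km) = 2640 kg/m³.

2640 kg/m³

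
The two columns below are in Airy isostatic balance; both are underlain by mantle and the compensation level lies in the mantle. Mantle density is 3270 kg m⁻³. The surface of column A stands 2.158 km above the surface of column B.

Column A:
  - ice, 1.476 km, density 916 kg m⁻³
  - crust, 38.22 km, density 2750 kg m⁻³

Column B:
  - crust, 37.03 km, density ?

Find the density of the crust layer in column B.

2830 kg m⁻³

Take the compensation level at the base of the deeper column (depth z_c below the surface of column A) and equate Σ ρ_i t_i down to z_c; mantle fills any gap and the z_c terms cancel.
Column A: 1.476×916 + 38.22×2750 + (z_c − 39.696)×3270
Column B: 2.158×0 + 37.03×ρ + (z_c − 2.158 − 37.03)×3270
The z_c×3270 term appears on both sides and cancels. Collect the known terms of each column as K = Σ(ρt)_known − 3270 × (depth of known layers): K_A = 106457.016 − 3270×39.696 = −23348.904; K_B = 0 − 3270×(2.158 + 37.03) = −128144.76.
Balance: K_A = K_B + 37.03×ρ, so ρ = (K_A − K_B)/37.03 = 104796/37.03 = 2830 kg m⁻³.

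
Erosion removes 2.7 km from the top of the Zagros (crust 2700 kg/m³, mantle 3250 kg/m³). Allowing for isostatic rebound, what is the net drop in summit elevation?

0.457 km

Rebound u = e ρ_c/ρ_m = 2.7 km × 2700/3250 = 2.243 km.
Net surface drop = e − u = 2.7 km − 2.243 km = e (ρ_m − ρ_c)/ρ_m = 0.457 km.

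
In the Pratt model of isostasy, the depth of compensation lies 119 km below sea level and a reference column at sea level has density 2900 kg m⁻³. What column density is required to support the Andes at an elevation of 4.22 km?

Pratt balance: ρ_ref D = ρ (D + h).
ρ = ρ_ref D/(D + h) = 2900 × 119 km/(119 km + 4.22 km) = 2800 kg m⁻³.

2800 kg m⁻³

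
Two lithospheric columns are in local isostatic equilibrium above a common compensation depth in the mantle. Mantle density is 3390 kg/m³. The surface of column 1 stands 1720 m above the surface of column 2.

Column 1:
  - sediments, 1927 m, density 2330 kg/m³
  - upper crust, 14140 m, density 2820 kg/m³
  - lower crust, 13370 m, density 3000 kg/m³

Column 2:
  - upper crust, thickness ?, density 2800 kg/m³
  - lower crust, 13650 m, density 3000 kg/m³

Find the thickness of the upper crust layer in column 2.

Take the compensation level at the base of the deeper column (depth z_c below the surface of column 1) and equate Σ ρ_i t_i down to z_c; mantle fills any gap and the z_c terms cancel.
Column 1: 1927×2330 + 14140×2820 + 13370×3000 + (z_c − 29437)×3390
Column 2: 1720×0 + x×2800 + 13650×3000 + (z_c − 1720 − 13650 − x)×3390
The z_c×3390 term appears on both sides and cancels. Collect the known terms of each column as K = Σ(ρt)_known − 3390 × (depth of known layers): K_1 = 84474710 − 3390×29437 = −15316720; K_2 = 40950000 − 3390×(1720 + 13650) = −11154300.
Balance: K_1 = K_2 − x×(3390 − 2800), so x = (K_2 − K_1)/(3390 − 2800) = 4162420/590 = 7050 m.

7050 m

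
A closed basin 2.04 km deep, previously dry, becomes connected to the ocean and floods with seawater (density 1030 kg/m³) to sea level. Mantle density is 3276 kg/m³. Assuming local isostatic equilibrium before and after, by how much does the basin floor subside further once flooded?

After flooding the water column is d + s deep. Its weight must equal the weight of mantle displaced by the extra subsidence s: (d + s) ρ_w = s ρ_m.
s = d ρ_w / (ρ_m − ρ_w) = 2.04 km × 1030/(3276 − 1030) = 0.936 km.

0.936 km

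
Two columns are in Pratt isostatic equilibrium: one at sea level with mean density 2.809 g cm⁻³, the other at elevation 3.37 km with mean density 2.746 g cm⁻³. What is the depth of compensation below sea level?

147 km

ρ_ref D = ρ (D + h) → D (ρ_ref − ρ) = ρ h.
D = ρ h/(ρ_ref − ρ) = 2.746 × 3.37 km/(2.809 − 2.746) = 147 km.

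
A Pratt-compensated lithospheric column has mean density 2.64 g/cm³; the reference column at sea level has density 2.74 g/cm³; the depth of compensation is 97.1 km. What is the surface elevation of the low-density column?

ρ_ref D = ρ (D + h) → h = D (ρ_ref − ρ)/ρ.
h = 97.1 km × (2.74 − 2.64)/2.64 = 3.68 km.

3.68 km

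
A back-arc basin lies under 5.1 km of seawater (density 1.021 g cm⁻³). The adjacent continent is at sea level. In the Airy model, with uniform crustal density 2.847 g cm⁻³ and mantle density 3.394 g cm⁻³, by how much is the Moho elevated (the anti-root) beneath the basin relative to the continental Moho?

Isostatic balance requires: replacing crust with seawater at the top is compensated by replacing crust with mantle at the base: d (ρ_c − ρ_w) = a (ρ_m − ρ_c).
a = d (ρ_c − ρ_w)/(ρ_m − ρ_c) = 5.1 km × 1.826/0.547 = 17 km.

17 km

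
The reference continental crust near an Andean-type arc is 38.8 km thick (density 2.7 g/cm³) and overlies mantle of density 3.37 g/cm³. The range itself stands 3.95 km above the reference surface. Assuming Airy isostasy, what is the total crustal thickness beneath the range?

Root depth r = h ρ_c / (ρ_m − ρ_c) = 3.95 km × 2.7 / 0.67 = 15.92 km.
Total thickness = T + h + r = 38.8 km + 3.95 km + 15.92 km = 58.7 km.

58.7 km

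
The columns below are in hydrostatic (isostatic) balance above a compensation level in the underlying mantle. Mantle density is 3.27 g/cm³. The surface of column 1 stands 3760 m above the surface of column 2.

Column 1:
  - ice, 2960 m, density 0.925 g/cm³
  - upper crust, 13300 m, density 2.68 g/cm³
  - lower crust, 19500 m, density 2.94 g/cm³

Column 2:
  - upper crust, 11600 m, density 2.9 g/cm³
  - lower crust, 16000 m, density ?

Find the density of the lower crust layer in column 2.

2.98 g/cm³

Take the compensation level at the base of the deeper column (depth z_c below the surface of column 1) and equate Σ ρ_i t_i down to z_c; mantle fills any gap and the z_c terms cancel.
Column 1: 2960×0.925 + 13300×2.68 + 19500×2.94 + (z_c − 35760)×3.27
Column 2: 3760×0 + 11600×2.9 + 16000×ρ + (z_c − 3760 − 27600)×3.27
The z_c×3.27 term appears on both sides and cancels. Collect the known terms of each column as K = Σ(ρt)_known − 3.27 × (depth of known layers): K_1 = 95712 − 3.27×35760 = −21223.2; K_2 = 33640 − 3.27×(3760 + 27600) = −68907.2.
Balance: K_1 = K_2 + 16000×ρ, so ρ = (K_1 − K_2)/16000 = 47684/16000 = 2.98 g/cm³.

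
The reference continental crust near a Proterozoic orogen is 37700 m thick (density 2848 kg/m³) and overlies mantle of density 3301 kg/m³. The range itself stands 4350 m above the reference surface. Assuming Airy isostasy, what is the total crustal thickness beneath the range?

Root depth r = h ρ_c / (ρ_m − ρ_c) = 4350 m × 2848 / 453 = 27350 m.
Total thickness = T + h + r = 37700 m + 4350 m + 27350 m = 69400 m.

69400 m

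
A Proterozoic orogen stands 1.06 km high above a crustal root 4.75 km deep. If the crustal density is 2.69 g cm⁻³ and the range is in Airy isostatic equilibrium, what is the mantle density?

Airy balance: ρ_c h = (ρ_m − ρ_c) r → ρ_m = ρ_c (1 + h/r).
ρ_m = 2.69 × (1 + 1.06 km/4.75 km) = 3.29 g cm⁻³.

3.29 g cm⁻³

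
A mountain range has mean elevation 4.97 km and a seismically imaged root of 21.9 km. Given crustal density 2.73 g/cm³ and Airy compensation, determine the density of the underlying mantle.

3.35 g/cm³

Airy balance: ρ_c h = (ρ_m − ρ_c) r → ρ_m = ρ_c (1 + h/r).
ρ_m = 2.73 × (1 + 4.97 km/21.9 km) = 3.35 g/cm³.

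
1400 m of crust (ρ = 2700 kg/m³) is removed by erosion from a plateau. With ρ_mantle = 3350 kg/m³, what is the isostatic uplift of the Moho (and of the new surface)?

Unloading: uplift u = e ρ_c/ρ_m = 1400 m × 2700/3350 = 1130 m.

1130 m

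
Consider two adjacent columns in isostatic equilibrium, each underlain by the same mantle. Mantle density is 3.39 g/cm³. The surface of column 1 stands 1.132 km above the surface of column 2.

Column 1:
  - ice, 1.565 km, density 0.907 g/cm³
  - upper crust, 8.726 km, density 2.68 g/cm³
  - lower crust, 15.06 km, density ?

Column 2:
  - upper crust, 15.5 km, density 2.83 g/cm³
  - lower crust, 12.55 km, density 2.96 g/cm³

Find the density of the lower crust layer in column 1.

Take the compensation level at the base of the deeper column (depth z_c below the surface of column 1) and equate Σ ρ_i t_i down to z_c; mantle fills any gap and the z_c terms cancel.
Column 1: 1.565×0.907 + 8.726×2.68 + 15.06×ρ + (z_c − 25.351)×3.39
Column 2: 1.132×0 + 15.5×2.83 + 12.55×2.96 + (z_c − 1.132 − 28.05)×3.39
The z_c×3.39 term appears on both sides and cancels. Collect the known terms of each column as K = Σ(ρt)_known − 3.39 × (depth of known layers): K_1 = 24.805135 − 3.39×25.351 = −61.134755; K_2 = 81.013 − 3.39×(1.132 + 28.05) = −17.91398.
Balance: K_1 + 15.06×ρ = K_2, so ρ = (K_2 − K_1)/15.06 = 43.2208/15.06 = 2.87 g/cm³.

2.87 g/cm³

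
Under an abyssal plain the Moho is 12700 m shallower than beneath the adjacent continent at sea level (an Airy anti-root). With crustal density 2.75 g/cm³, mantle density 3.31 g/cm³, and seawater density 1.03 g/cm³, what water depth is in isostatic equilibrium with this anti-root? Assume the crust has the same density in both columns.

4130 m

Replacing a thickness d of crust by seawater at the top must be balanced by replacing crust with mantle at the base: d (ρ_c − ρ_w) = a (ρ_m − ρ_c).
d = a (ρ_m − ρ_c)/(ρ_c − ρ_w) = 12700 m × 0.56/1.72 = 4130 m.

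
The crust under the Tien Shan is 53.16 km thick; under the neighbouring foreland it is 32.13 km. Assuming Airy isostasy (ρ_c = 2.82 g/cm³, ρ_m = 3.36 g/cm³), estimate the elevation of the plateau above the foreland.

3.38 km

Excess crust Δ = 53.16 km − 32.13 km = 21.03 km, split between elevation h and root r with h + r = Δ.
Airy balance ρ_c h = (ρ_m − ρ_c) r gives r = h ρ_c/(ρ_m − ρ_c), so h (1 + ρ_c/(ρ_m − ρ_c)) = Δ, i.e. h = Δ (ρ_m − ρ_c)/ρ_m.
h = 21.03 km × 0.54/3.36 = 3.38 km.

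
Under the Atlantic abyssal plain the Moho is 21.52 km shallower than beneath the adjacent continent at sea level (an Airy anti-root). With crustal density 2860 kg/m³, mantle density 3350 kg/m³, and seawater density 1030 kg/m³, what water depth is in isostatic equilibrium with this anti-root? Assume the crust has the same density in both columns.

5.76 km

Replacing a thickness d of crust by seawater at the top must be balanced by replacing crust with mantle at the base: d (ρ_c − ρ_w) = a (ρ_m − ρ_c).
d = a (ρ_m − ρ_c)/(ρ_c − ρ_w) = 21.52 km × 490/1830 = 5.76 km.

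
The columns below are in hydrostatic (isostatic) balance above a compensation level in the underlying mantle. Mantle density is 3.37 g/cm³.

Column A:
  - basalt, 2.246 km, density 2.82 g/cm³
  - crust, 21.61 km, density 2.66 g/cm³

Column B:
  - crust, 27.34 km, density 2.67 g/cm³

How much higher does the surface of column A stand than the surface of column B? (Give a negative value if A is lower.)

−0.76 km

For any compensation level in the mantle, the mantle terms cancel and isostasy reduces to e = (Σt_A − Σt_B) − (Σ(ρt)_A − Σ(ρt)_B) / ρ_m.
Σt_A = 23.856 km; Σt_B = 27.34 km; Σ(ρt)_A = 63.81632; Σ(ρt)_B = 72.9978 (in km·g/cm³).
e = (23.856 − 27.34) − (63.81632 − 72.9978) / 3.37 = −0.76 km.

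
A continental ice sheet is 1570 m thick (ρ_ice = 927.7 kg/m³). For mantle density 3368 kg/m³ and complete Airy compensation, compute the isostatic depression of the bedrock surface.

432 m

Equating mass per unit area of the two columns: the ice load ρ_ice t is balanced by mantle displaced below, ρ_m s.
s = t ρ_ice / ρ_m = 1570 m × 927.7/3368 = 432 m.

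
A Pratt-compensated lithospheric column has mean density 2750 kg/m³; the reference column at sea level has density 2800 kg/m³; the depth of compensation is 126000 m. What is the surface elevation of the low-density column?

2290 m

ρ_ref D = ρ (D + h) → h = D (ρ_ref − ρ)/ρ.
h = 126000 m × (2800 − 2750)/2750 = 2290 m.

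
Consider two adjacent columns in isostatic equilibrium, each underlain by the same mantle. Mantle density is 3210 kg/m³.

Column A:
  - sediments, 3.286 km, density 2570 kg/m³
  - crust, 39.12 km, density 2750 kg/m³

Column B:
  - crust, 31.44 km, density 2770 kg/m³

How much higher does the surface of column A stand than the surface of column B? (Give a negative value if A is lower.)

1.95 km

For any compensation level in the mantle, the mantle terms cancel and isostasy reduces to e = (Σt_A − Σt_B) − (Σ(ρt)_A − Σ(ρt)_B) / ρ_m.
Σt_A = 42.406 km; Σt_B = 31.44 km; Σ(ρt)_A = 116025.02; Σ(ρt)_B = 87088.8 (in km·kg/m³).
e = (42.406 − 31.44) − (116025.02 − 87088.8) / 3210 = 1.95 km.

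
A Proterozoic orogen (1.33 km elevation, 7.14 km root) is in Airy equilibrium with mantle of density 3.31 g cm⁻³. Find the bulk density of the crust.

2.79 g cm⁻³

ρ_c h = (ρ_m − ρ_c) r → ρ_c (h + r) = ρ_m r → ρ_c = ρ_m r / (h + r).
ρ_c = 3.31 × 7.14 km / (1.33 km + 7.14 km) = 2.79 g cm⁻³.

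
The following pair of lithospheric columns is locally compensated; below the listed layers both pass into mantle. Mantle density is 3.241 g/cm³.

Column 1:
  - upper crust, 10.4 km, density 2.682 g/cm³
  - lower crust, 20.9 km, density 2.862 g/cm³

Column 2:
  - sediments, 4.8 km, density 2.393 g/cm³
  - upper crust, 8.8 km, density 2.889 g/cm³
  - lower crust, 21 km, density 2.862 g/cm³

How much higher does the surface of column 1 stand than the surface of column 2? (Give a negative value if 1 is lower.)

−0.43 km

For any compensation level in the mantle, the mantle terms cancel and isostasy reduces to e = (Σt_1 − Σt_2) − (Σ(ρt)_1 − Σ(ρt)_2) / ρ_m.
Σt_1 = 31.3 km; Σt_2 = 34.6 km; Σ(ρt)_1 = 87.7086; Σ(ρt)_2 = 97.0116 (in km·g/cm³).
e = (31.3 − 34.6) − (87.7086 − 97.0116) / 3.241 = −0.43 km.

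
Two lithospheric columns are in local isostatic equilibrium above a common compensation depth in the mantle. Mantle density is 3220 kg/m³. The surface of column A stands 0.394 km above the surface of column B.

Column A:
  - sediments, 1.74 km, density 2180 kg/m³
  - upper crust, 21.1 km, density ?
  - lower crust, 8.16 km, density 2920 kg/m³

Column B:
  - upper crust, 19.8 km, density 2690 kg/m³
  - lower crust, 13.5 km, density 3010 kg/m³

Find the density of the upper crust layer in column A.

2730 kg/m³

Take the compensation level at the base of the deeper column (depth z_c below the surface of column A) and equate Σ ρ_i t_i down to z_c; mantle fills any gap and the z_c terms cancel.
Column A: 1.74×2180 + 21.1×ρ + 8.16×2920 + (z_c − 31)×3220
Column B: 0.394×0 + 19.8×2690 + 13.5×3010 + (z_c − 0.394 − 33.3)×3220
The z_c×3220 term appears on both sides and cancels. Collect the known terms of each column as K = Σ(ρt)_known − 3220 × (depth of known layers): K_A = 27620.4 − 3220×31 = −72199.6; K_B = 93897 − 3220×(0.394 + 33.3) = −14597.68.
Balance: K_A + 21.1×ρ = K_B, so ρ = (K_B − K_A)/21.1 = 57601.9/21.1 = 2730 kg/m³.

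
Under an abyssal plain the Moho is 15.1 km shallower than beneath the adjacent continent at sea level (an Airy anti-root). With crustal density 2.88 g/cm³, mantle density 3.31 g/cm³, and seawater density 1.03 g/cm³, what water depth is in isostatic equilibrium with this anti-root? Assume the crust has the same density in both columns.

Replacing a thickness d of crust by seawater at the top must be balanced by replacing crust with mantle at the base: d (ρ_c − ρ_w) = a (ρ_m − ρ_c).
d = a (ρ_m − ρ_c)/(ρ_c − ρ_w) = 15.1 km × 0.43/1.85 = 3.51 km.

3.51 km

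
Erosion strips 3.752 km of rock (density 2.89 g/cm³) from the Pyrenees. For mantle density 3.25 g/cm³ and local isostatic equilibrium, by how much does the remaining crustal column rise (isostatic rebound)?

3.34 km

Unloading: uplift u = e ρ_c/ρ_m = 3.752 km × 2.89/3.25 = 3.34 km.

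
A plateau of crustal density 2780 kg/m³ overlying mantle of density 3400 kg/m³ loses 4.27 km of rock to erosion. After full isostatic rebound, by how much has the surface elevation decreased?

0.779 km

Rebound u = e ρ_c/ρ_m = 4.27 km × 2780/3400 = 3.491 km.
Net surface drop = e − u = 4.27 km − 3.491 km = e (ρ_m − ρ_c)/ρ_m = 0.779 km.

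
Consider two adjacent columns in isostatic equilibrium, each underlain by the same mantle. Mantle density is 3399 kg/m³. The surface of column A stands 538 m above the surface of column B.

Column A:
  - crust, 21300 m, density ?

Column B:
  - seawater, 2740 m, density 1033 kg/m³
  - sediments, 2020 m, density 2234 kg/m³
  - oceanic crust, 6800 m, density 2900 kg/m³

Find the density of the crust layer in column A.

Take the compensation level at the base of the deeper column (depth z_c below the surface of column A) and equate Σ ρ_i t_i down to z_c; mantle fills any gap and the z_c terms cancel.
Column A: 21300×ρ + (z_c − 21300)×3399
Column B: 538×0 + 2740×1033 + 2020×2234 + 6800×2900 + (z_c − 538 − 11560)×3399
The z_c×3399 term appears on both sides and cancels. Collect the known terms of each column as K = Σ(ρt)_known − 3399 × (depth of known layers): K_A = 0 − 3399×21300 = −72398700; K_B = 27063100 − 3399×(538 + 11560) = −14058002.
Balance: K_A + 21300×ρ = K_B, so ρ = (K_B − K_A)/21300 = 58340700/21300 = 2740 kg/m³.

2740 kg/m³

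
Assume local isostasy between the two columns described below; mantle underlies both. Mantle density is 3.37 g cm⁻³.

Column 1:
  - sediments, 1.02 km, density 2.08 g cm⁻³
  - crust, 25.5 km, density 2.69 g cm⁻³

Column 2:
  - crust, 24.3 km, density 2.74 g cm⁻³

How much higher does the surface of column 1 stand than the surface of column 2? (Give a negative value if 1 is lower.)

0.993 km

For any compensation level in the mantle, the mantle terms cancel and isostasy reduces to e = (Σt_1 − Σt_2) − (Σ(ρt)_1 − Σ(ρt)_2) / ρ_m.
Σt_1 = 26.52 km; Σt_2 = 24.3 km; Σ(ρt)_1 = 70.7166; Σ(ρt)_2 = 66.582 (in km·g cm⁻³).
e = (26.52 − 24.3) − (70.7166 − 66.582) / 3.37 = 0.993 km.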